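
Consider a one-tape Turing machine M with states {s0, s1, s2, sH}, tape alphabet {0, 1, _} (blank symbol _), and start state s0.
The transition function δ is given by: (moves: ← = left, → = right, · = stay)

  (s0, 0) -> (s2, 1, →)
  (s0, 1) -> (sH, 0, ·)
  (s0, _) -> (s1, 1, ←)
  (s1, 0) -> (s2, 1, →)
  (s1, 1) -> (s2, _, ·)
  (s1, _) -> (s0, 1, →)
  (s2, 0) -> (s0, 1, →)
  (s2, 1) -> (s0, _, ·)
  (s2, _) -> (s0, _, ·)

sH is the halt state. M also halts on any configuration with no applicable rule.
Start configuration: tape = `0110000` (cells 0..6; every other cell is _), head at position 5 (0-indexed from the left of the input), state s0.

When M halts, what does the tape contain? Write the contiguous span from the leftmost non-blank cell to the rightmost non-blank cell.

101111111

s0 | _01100[0]0_   read 0 → write 1, move →, go to s2
s2 | _011001[0]_   read 0 → write 1, move →, go to s0
s0 | _0110011[_]   read _ → write 1, move ←, go to s1
s1 | _011001[1]1   read 1 → write _, move ·, go to s2
s2 | _011001[_]1   read _ → write _, move ·, go to s0
s0 | _011001[_]1   read _ → write 1, move ←, go to s1
s1 | _01100[1]11   read 1 → write _, move ·, go to s2
s2 | _01100[_]11   read _ → write _, move ·, go to s0
s0 | _01100[_]11   read _ → write 1, move ←, go to s1
s1 | _0110[0]111   read 0 → write 1, move →, go to s2
s2 | _01101[1]11   read 1 → write _, move ·, go to s0
s0 | _01101[_]11   read _ → write 1, move ←, go to s1
s1 | _0110[1]111   read 1 → write _, move ·, go to s2
s2 | _0110[_]111   read _ → write _, move ·, go to s0
s0 | _0110[_]111   read _ → write 1, move ←, go to s1
s1 | _011[0]1111   read 0 → write 1, move →, go to s2
s2 | _0111[1]111   read 1 → write _, move ·, go to s0
s0 | _0111[_]111   read _ → write 1, move ←, go to s1
s1 | _011[1]1111   read 1 → write _, move ·, go to s2
s2 | _011[_]1111   read _ → write _, move ·, go to s0
s0 | _011[_]1111   read _ → write 1, move ←, go to s1
s1 | _01[1]11111   read 1 → write _, move ·, go to s2
s2 | _01[_]11111   read _ → write _, move ·, go to s0
s0 | _01[_]11111   read _ → write 1, move ←, go to s1
s1 | _0[1]111111   read 1 → write _, move ·, go to s2
s2 | _0[_]111111   read _ → write _, move ·, go to s0
s0 | _0[_]111111   read _ → write 1, move ←, go to s1
s1 | _[0]1111111   read 0 → write 1, move →, go to s2
s2 | _1[1]111111   read 1 → write _, move ·, go to s0
s0 | _1[_]111111   read _ → write 1, move ←, go to s1
s1 | _[1]1111111   read 1 → write _, move ·, go to s2
s2 | _[_]1111111   read _ → write _, move ·, go to s0
s0 | _[_]1111111   read _ → write 1, move ←, go to s1
s1 | [_]11111111   read _ → write 1, move →, go to s0
s0 | 1[1]1111111   read 1 → write 0, move ·, go to sH
sH | 1[0]1111111
The non-blank tape span at halt is 101111111.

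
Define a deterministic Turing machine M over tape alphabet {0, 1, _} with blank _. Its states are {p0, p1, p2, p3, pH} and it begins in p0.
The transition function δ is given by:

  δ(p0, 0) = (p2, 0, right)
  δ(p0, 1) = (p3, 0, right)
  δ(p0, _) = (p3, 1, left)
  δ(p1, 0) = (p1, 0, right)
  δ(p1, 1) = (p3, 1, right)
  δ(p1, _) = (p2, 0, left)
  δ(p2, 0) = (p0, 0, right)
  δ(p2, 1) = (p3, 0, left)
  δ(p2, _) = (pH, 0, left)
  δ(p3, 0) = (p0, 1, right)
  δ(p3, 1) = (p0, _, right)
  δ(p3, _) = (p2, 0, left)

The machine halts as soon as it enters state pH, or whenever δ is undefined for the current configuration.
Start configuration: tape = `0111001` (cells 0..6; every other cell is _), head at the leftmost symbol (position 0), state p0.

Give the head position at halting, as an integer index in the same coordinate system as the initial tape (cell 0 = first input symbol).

6

p0 | [0]111001_   read 0 → write 0, move right, go to p2
p2 | 0[1]11001_   read 1 → write 0, move left, go to p3
p3 | [0]011001_   read 0 → write 1, move right, go to p0
p0 | 1[0]11001_   read 0 → write 0, move right, go to p2
p2 | 10[1]1001_   read 1 → write 0, move left, go to p3
p3 | 1[0]01001_   read 0 → write 1, move right, go to p0
p0 | 11[0]1001_   read 0 → write 0, move right, go to p2
p2 | 110[1]001_   read 1 → write 0, move left, go to p3
p3 | 11[0]0001_   read 0 → write 1, move right, go to p0
p0 | 111[0]001_   read 0 → write 0, move right, go to p2
p2 | 1110[0]01_   read 0 → write 0, move right, go to p0
p0 | 11100[0]1_   read 0 → write 0, move right, go to p2
p2 | 111000[1]_   read 1 → write 0, move left, go to p3
p3 | 11100[0]0_   read 0 → write 1, move right, go to p0
p0 | 111001[0]_   read 0 → write 0, move right, go to p2
p2 | 1110010[_]   read _ → write 0, move left, go to pH
pH | 111001[0]0
At halt the head is at cell 6.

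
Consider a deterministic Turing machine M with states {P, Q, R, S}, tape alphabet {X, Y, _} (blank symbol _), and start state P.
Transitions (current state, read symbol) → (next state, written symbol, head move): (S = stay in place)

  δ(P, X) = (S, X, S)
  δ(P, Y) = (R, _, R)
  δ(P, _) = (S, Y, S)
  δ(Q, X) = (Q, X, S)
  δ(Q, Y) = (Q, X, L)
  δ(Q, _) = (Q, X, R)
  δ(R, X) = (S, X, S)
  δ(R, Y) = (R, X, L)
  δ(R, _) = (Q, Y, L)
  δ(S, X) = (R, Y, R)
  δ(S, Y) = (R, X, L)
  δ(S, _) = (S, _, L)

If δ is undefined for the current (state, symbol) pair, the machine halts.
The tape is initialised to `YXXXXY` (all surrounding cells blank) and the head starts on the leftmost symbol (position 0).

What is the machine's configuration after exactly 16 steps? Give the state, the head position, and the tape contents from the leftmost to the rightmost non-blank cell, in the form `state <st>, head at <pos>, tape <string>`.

state Q, head at 0, tape XYXXXXX

state=P head=0 tape=_[Y]XXXXY   (P,Y)→(R,_,R)
state=R head=1 tape=__[X]XXXY   (R,X)→(S,X,S)
state=S head=1 tape=__[X]XXXY   (S,X)→(R,Y,R)
state=R head=2 tape=__Y[X]XXY   (R,X)→(S,X,S)
state=S head=2 tape=__Y[X]XXY   (S,X)→(R,Y,R)
state=R head=3 tape=__YY[X]XY   (R,X)→(S,X,S)
state=S head=3 tape=__YY[X]XY   (S,X)→(R,Y,R)
state=R head=4 tape=__YYY[X]Y   (R,X)→(S,X,S)
state=S head=4 tape=__YYY[X]Y   (S,X)→(R,Y,R)
state=R head=5 tape=__YYYY[Y]   (R,Y)→(R,X,L)
state=R head=4 tape=__YYY[Y]X   (R,Y)→(R,X,L)
state=R head=3 tape=__YY[Y]XX   (R,Y)→(R,X,L)
state=R head=2 tape=__Y[Y]XXX   (R,Y)→(R,X,L)
state=R head=1 tape=__[Y]XXXX   (R,Y)→(R,X,L)
state=R head=0 tape=_[_]XXXXX   (R,_)→(Q,Y,L)
state=Q head=-1 tape=[_]YXXXXX   (Q,_)→(Q,X,R)
state=Q head=0 tape=X[Y]XXXXX
After 16 steps: state Q, head at 0, tape XYXXXXX.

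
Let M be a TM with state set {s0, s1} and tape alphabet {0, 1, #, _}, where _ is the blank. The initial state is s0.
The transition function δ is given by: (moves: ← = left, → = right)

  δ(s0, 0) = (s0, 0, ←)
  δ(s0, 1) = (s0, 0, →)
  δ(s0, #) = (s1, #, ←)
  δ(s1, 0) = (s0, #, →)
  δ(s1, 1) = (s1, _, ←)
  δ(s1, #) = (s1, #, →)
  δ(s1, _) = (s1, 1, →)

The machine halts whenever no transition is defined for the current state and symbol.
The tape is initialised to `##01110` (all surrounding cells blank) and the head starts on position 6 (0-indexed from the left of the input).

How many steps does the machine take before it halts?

35

s0 | ##0111[0]_   read 0 → write 0, move ←, go to s0
s0 | ##011[1]0_   read 1 → write 0, move →, go to s0
s0 | ##0110[0]_   read 0 → write 0, move ←, go to s0
s0 | ##011[0]0_   read 0 → write 0, move ←, go to s0
s0 | ##01[1]00_   read 1 → write 0, move →, go to s0
s0 | ##010[0]0_   read 0 → write 0, move ←, go to s0
s0 | ##01[0]00_   read 0 → write 0, move ←, go to s0
s0 | ##0[1]000_   read 1 → write 0, move →, go to s0
s0 | ##00[0]00_   read 0 → write 0, move ←, go to s0
s0 | ##0[0]000_   read 0 → write 0, move ←, go to s0
s0 | ##[0]0000_   read 0 → write 0, move ←, go to s0
s0 | #[#]00000_   read # → write #, move ←, go to s1
s1 | [#]#00000_   read # → write #, move →, go to s1
s1 | #[#]00000_   read # → write #, move →, go to s1
s1 | ##[0]0000_   read 0 → write #, move →, go to s0
s0 | ###[0]000_   read 0 → write 0, move ←, go to s0
s0 | ##[#]0000_   read # → write #, move ←, go to s1
s1 | #[#]#0000_   read # → write #, move →, go to s1
s1 | ##[#]0000_   read # → write #, move →, go to s1
s1 | ###[0]000_   read 0 → write #, move →, go to s0
s0 | ####[0]00_   read 0 → write 0, move ←, go to s0
s0 | ###[#]000_   read # → write #, move ←, go to s1
s1 | ##[#]#000_   read # → write #, move →, go to s1
s1 | ###[#]000_   read # → write #, move →, go to s1
s1 | ####[0]00_   read 0 → write #, move →, go to s0
s0 | #####[0]0_   read 0 → write 0, move ←, go to s0
s0 | ####[#]00_   read # → write #, move ←, go to s1
s1 | ###[#]#00_   read # → write #, move →, go to s1
s1 | ####[#]00_   read # → write #, move →, go to s1
s1 | #####[0]0_   read 0 → write #, move →, go to s0
s0 | ######[0]_   read 0 → write 0, move ←, go to s0
s0 | #####[#]0_   read # → write #, move ←, go to s1
s1 | ####[#]#0_   read # → write #, move →, go to s1
s1 | #####[#]0_   read # → write #, move →, go to s1
s1 | ######[0]_   read 0 → write #, move →, go to s0
s0 | #######[_]
M halts after 35 transitions.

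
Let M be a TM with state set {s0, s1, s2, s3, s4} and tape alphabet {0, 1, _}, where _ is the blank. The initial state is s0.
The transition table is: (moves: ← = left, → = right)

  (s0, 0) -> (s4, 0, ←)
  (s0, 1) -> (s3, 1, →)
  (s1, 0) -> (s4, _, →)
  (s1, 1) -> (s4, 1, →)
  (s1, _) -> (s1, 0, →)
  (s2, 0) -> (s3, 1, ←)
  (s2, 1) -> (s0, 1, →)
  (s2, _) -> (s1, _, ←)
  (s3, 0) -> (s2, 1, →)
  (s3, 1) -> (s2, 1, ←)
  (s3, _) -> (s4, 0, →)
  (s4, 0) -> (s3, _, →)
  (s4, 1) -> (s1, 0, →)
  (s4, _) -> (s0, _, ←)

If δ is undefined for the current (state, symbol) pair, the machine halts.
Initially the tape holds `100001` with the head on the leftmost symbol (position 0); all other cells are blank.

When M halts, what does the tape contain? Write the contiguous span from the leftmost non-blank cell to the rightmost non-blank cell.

s0 | [1]00001__   read 1 → write 1, move →, go to s3
s3 | 1[0]0001__   read 0 → write 1, move →, go to s2
s2 | 11[0]001__   read 0 → write 1, move ←, go to s3
s3 | 1[1]1001__   read 1 → write 1, move ←, go to s2
s2 | [1]11001__   read 1 → write 1, move →, go to s0
s0 | 1[1]1001__   read 1 → write 1, move →, go to s3
s3 | 11[1]001__   read 1 → write 1, move ←, go to s2
s2 | 1[1]1001__   read 1 → write 1, move →, go to s0
s0 | 11[1]001__   read 1 → write 1, move →, go to s3
s3 | 111[0]01__   read 0 → write 1, move →, go to s2
s2 | 1111[0]1__   read 0 → write 1, move ←, go to s3
s3 | 111[1]11__   read 1 → write 1, move ←, go to s2
s2 | 11[1]111__   read 1 → write 1, move →, go to s0
s0 | 111[1]11__   read 1 → write 1, move →, go to s3
s3 | 1111[1]1__   read 1 → write 1, move ←, go to s2
s2 | 111[1]11__   read 1 → write 1, move →, go to s0
s0 | 1111[1]1__   read 1 → write 1, move →, go to s3
s3 | 11111[1]__   read 1 → write 1, move ←, go to s2
s2 | 1111[1]1__   read 1 → write 1, move →, go to s0
s0 | 11111[1]__   read 1 → write 1, move →, go to s3
s3 | 111111[_]_   read _ → write 0, move →, go to s4
s4 | 1111110[_]   read _ → write _, move ←, go to s0
s0 | 111111[0]_   read 0 → write 0, move ←, go to s4
s4 | 11111[1]0_   read 1 → write 0, move →, go to s1
s1 | 111110[0]_   read 0 → write _, move →, go to s4
s4 | 111110_[_]   read _ → write _, move ←, go to s0
s0 | 111110[_]_
The non-blank tape span at halt is 111110.

111110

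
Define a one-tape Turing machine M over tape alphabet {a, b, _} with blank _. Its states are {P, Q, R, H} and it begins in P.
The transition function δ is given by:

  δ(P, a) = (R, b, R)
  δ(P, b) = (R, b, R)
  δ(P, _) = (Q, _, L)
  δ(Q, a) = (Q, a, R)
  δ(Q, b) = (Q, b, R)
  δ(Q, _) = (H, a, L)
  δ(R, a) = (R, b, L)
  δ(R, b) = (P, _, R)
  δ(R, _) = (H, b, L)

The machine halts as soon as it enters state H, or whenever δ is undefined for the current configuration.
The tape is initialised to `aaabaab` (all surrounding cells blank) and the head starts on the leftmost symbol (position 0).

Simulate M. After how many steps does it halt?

P | [a]aabaab_   read a → write b, move R, go to R
R | b[a]abaab_   read a → write b, move L, go to R
R | [b]babaab_   read b → write _, move R, go to P
P | _[b]abaab_   read b → write b, move R, go to R
R | _b[a]baab_   read a → write b, move L, go to R
R | _[b]bbaab_   read b → write _, move R, go to P
P | __[b]baab_   read b → write b, move R, go to R
R | __b[b]aab_   read b → write _, move R, go to P
P | __b_[a]ab_   read a → write b, move R, go to R
R | __b_b[a]b_   read a → write b, move L, go to R
R | __b_[b]bb_   read b → write _, move R, go to P
P | __b__[b]b_   read b → write b, move R, go to R
R | __b__b[b]_   read b → write _, move R, go to P
P | __b__b_[_]   read _ → write _, move L, go to Q
Q | __b__b[_]_   read _ → write a, move L, go to H
H | __b__[b]a_
M halts after 15 transitions.

15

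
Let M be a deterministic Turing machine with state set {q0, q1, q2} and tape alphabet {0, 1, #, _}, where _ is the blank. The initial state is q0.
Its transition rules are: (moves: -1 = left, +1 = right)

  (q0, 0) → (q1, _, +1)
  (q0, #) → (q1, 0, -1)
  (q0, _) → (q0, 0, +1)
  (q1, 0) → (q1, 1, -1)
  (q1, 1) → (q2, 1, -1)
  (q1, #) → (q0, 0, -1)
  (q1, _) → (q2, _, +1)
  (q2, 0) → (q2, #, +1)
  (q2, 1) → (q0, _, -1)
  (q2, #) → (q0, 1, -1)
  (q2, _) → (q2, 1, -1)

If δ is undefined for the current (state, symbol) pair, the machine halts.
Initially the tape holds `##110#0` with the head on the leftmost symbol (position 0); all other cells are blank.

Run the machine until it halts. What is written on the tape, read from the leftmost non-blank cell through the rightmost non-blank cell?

state=q0 head=0 tape=_[#]#110#0   (q0,#)→(q1,0,-1)
state=q1 head=-1 tape=[_]0#110#0   (q1,_)→(q2,_,+1)
state=q2 head=0 tape=_[0]#110#0   (q2,0)→(q2,#,+1)
state=q2 head=1 tape=_#[#]110#0   (q2,#)→(q0,1,-1)
state=q0 head=0 tape=_[#]1110#0   (q0,#)→(q1,0,-1)
state=q1 head=-1 tape=[_]01110#0   (q1,_)→(q2,_,+1)
state=q2 head=0 tape=_[0]1110#0   (q2,0)→(q2,#,+1)
state=q2 head=1 tape=_#[1]110#0   (q2,1)→(q0,_,-1)
state=q0 head=0 tape=_[#]_110#0   (q0,#)→(q1,0,-1)
state=q1 head=-1 tape=[_]0_110#0   (q1,_)→(q2,_,+1)
state=q2 head=0 tape=_[0]_110#0   (q2,0)→(q2,#,+1)
state=q2 head=1 tape=_#[_]110#0   (q2,_)→(q2,1,-1)
state=q2 head=0 tape=_[#]1110#0   (q2,#)→(q0,1,-1)
state=q0 head=-1 tape=[_]11110#0   (q0,_)→(q0,0,+1)
state=q0 head=0 tape=0[1]1110#0
The non-blank tape span at halt is 011110#0.

011110#0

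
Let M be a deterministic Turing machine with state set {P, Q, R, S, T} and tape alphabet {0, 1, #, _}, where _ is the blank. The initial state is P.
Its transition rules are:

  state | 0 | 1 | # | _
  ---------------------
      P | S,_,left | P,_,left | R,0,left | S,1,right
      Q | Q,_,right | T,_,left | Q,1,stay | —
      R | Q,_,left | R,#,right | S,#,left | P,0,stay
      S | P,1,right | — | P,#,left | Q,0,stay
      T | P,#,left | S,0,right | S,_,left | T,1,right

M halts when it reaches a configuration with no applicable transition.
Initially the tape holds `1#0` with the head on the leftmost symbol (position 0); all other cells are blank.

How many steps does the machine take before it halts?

P | __[1]#0   read 1 → write _, move left, go to P
P | _[_]_#0   read _ → write 1, move right, go to S
S | _1[_]#0   read _ → write 0, move stay, go to Q
Q | _1[0]#0   read 0 → write _, move right, go to Q
Q | _1_[#]0   read # → write 1, move stay, go to Q
Q | _1_[1]0   read 1 → write _, move left, go to T
T | _1[_]_0   read _ → write 1, move right, go to T
T | _11[_]0   read _ → write 1, move right, go to T
T | _111[0]   read 0 → write #, move left, go to P
P | _11[1]#   read 1 → write _, move left, go to P
P | _1[1]_#   read 1 → write _, move left, go to P
P | _[1]__#   read 1 → write _, move left, go to P
P | [_]___#   read _ → write 1, move right, go to S
S | 1[_]__#   read _ → write 0, move stay, go to Q
Q | 1[0]__#   read 0 → write _, move right, go to Q
Q | 1_[_]_#
M halts after 15 transitions.

15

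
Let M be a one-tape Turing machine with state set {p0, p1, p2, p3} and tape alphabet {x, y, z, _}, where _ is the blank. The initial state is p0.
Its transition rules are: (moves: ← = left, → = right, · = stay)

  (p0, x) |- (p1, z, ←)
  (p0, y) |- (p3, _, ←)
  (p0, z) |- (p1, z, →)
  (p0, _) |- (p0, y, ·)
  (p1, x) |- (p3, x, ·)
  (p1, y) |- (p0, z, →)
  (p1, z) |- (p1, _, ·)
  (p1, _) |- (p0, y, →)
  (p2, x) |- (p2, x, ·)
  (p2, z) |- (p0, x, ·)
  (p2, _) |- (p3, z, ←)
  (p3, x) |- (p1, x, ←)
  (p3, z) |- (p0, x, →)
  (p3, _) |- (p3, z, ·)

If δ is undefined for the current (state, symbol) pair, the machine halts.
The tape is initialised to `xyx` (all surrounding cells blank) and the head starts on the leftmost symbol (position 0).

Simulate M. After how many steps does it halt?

11

state=p0 head=0 tape=_[x]yx__   (p0,x)→(p1,z,←)
state=p1 head=-1 tape=[_]zyx__   (p1,_)→(p0,y,→)
state=p0 head=0 tape=y[z]yx__   (p0,z)→(p1,z,→)
state=p1 head=1 tape=yz[y]x__   (p1,y)→(p0,z,→)
state=p0 head=2 tape=yzz[x]__   (p0,x)→(p1,z,←)
state=p1 head=1 tape=yz[z]z__   (p1,z)→(p1,_,·)
state=p1 head=1 tape=yz[_]z__   (p1,_)→(p0,y,→)
state=p0 head=2 tape=yzy[z]__   (p0,z)→(p1,z,→)
state=p1 head=3 tape=yzyz[_]_   (p1,_)→(p0,y,→)
state=p0 head=4 tape=yzyzy[_]   (p0,_)→(p0,y,·)
state=p0 head=4 tape=yzyzy[y]   (p0,y)→(p3,_,←)
state=p3 head=3 tape=yzyz[y]_
M halts after 11 transitions.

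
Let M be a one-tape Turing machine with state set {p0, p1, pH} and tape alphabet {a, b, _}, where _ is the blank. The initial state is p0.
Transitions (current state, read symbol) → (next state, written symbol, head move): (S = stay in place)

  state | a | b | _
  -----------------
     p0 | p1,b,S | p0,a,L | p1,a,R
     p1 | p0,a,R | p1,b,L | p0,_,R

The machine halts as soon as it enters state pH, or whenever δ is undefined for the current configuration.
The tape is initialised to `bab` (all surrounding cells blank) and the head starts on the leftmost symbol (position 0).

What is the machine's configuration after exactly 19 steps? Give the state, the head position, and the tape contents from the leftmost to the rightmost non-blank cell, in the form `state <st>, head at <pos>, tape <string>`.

p0 | __[b]ab   read b → write a, move L, go to p0
p0 | _[_]aab   read _ → write a, move R, go to p1
p1 | _a[a]ab   read a → write a, move R, go to p0
p0 | _aa[a]b   read a → write b, move S, go to p1
p1 | _aa[b]b   read b → write b, move L, go to p1
p1 | _a[a]bb   read a → write a, move R, go to p0
p0 | _aa[b]b   read b → write a, move L, go to p0
p0 | _a[a]ab   read a → write b, move S, go to p1
p1 | _a[b]ab   read b → write b, move L, go to p1
p1 | _[a]bab   read a → write a, move R, go to p0
p0 | _a[b]ab   read b → write a, move L, go to p0
p0 | _[a]aab   read a → write b, move S, go to p1
p1 | _[b]aab   read b → write b, move L, go to p1
p1 | [_]baab   read _ → write _, move R, go to p0
p0 | _[b]aab   read b → write a, move L, go to p0
p0 | [_]aaab   read _ → write a, move R, go to p1
p1 | a[a]aab   read a → write a, move R, go to p0
p0 | aa[a]ab   read a → write b, move S, go to p1
p1 | aa[b]ab   read b → write b, move L, go to p1
p1 | a[a]bab
After 19 steps: state p1, head at -1, tape aabab.

state p1, head at -1, tape aabab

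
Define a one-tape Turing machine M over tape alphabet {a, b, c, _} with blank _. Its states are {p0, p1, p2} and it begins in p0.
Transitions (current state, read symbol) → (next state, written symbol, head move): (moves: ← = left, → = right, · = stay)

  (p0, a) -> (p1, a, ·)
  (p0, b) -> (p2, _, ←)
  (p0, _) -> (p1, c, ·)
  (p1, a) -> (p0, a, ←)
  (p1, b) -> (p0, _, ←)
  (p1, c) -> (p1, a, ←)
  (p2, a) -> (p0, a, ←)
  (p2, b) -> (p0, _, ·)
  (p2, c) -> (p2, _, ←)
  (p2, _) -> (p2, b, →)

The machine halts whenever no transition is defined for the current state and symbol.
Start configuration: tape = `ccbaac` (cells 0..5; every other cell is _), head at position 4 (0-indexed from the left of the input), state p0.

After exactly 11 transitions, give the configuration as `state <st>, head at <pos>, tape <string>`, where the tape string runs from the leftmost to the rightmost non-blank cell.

state=p0 head=4 tape=_ccba[a]c   (p0,a)→(p1,a,·)
state=p1 head=4 tape=_ccba[a]c   (p1,a)→(p0,a,←)
state=p0 head=3 tape=_ccb[a]ac   (p0,a)→(p1,a,·)
state=p1 head=3 tape=_ccb[a]ac   (p1,a)→(p0,a,←)
state=p0 head=2 tape=_cc[b]aac   (p0,b)→(p2,_,←)
state=p2 head=1 tape=_c[c]_aac   (p2,c)→(p2,_,←)
state=p2 head=0 tape=_[c]__aac   (p2,c)→(p2,_,←)
state=p2 head=-1 tape=[_]___aac   (p2,_)→(p2,b,→)
state=p2 head=0 tape=b[_]__aac   (p2,_)→(p2,b,→)
state=p2 head=1 tape=bb[_]_aac   (p2,_)→(p2,b,→)
state=p2 head=2 tape=bbb[_]aac   (p2,_)→(p2,b,→)
state=p2 head=3 tape=bbbb[a]ac
After 11 steps: state p2, head at 3, tape bbbbaac.

state p2, head at 3, tape bbbbaac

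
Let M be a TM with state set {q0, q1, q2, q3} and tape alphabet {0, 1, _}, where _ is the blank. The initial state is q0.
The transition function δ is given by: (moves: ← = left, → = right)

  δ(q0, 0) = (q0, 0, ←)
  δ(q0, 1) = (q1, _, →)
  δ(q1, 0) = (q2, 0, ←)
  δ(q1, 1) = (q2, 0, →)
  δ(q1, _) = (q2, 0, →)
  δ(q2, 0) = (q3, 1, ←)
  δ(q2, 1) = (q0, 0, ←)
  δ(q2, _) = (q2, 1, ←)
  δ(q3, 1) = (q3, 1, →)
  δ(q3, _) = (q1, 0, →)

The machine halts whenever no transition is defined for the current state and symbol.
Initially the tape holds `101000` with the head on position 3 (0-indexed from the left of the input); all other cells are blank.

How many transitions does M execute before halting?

8

q0 | 101[0]00   read 0 → write 0, move ←, go to q0
q0 | 10[1]000   read 1 → write _, move →, go to q1
q1 | 10_[0]00   read 0 → write 0, move ←, go to q2
q2 | 10[_]000   read _ → write 1, move ←, go to q2
q2 | 1[0]1000   read 0 → write 1, move ←, go to q3
q3 | [1]11000   read 1 → write 1, move →, go to q3
q3 | 1[1]1000   read 1 → write 1, move →, go to q3
q3 | 11[1]000   read 1 → write 1, move →, go to q3
q3 | 111[0]00
M halts after 8 transitions.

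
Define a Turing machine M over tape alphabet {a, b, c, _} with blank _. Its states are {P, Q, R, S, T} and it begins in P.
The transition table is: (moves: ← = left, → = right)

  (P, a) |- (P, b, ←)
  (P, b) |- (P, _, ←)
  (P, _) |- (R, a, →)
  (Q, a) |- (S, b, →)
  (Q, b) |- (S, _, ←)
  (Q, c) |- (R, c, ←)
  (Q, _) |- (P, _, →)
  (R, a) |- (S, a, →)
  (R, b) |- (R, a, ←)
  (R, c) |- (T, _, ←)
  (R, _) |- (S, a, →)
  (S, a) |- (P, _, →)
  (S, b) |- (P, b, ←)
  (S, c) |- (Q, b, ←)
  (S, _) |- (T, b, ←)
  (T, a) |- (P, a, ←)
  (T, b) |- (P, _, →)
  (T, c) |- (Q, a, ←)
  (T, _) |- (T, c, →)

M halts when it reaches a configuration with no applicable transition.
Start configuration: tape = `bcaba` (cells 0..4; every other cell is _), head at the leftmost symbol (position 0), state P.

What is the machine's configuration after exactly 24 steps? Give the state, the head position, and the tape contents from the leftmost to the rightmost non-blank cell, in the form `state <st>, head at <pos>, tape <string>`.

state=P head=0 tape=__[b]caba   (P,b)→(P,_,←)
state=P head=-1 tape=_[_]_caba   (P,_)→(R,a,→)
state=R head=0 tape=_a[_]caba   (R,_)→(S,a,→)
state=S head=1 tape=_aa[c]aba   (S,c)→(Q,b,←)
state=Q head=0 tape=_a[a]baba   (Q,a)→(S,b,→)
state=S head=1 tape=_ab[b]aba   (S,b)→(P,b,←)
state=P head=0 tape=_a[b]baba   (P,b)→(P,_,←)
state=P head=-1 tape=_[a]_baba   (P,a)→(P,b,←)
state=P head=-2 tape=[_]b_baba   (P,_)→(R,a,→)
state=R head=-1 tape=a[b]_baba   (R,b)→(R,a,←)
state=R head=-2 tape=[a]a_baba   (R,a)→(S,a,→)
state=S head=-1 tape=a[a]_baba   (S,a)→(P,_,→)
state=P head=0 tape=a_[_]baba   (P,_)→(R,a,→)
state=R head=1 tape=a_a[b]aba   (R,b)→(R,a,←)
state=R head=0 tape=a_[a]aaba   (R,a)→(S,a,→)
state=S head=1 tape=a_a[a]aba   (S,a)→(P,_,→)
state=P head=2 tape=a_a_[a]ba   (P,a)→(P,b,←)
state=P head=1 tape=a_a[_]bba   (P,_)→(R,a,→)
state=R head=2 tape=a_aa[b]ba   (R,b)→(R,a,←)
state=R head=1 tape=a_a[a]aba   (R,a)→(S,a,→)
state=S head=2 tape=a_aa[a]ba   (S,a)→(P,_,→)
state=P head=3 tape=a_aa_[b]a   (P,b)→(P,_,←)
state=P head=2 tape=a_aa[_]_a   (P,_)→(R,a,→)
state=R head=3 tape=a_aaa[_]a   (R,_)→(S,a,→)
state=S head=4 tape=a_aaaa[a]
After 24 steps: state S, head at 4, tape a_aaaaa.

state S, head at 4, tape a_aaaaa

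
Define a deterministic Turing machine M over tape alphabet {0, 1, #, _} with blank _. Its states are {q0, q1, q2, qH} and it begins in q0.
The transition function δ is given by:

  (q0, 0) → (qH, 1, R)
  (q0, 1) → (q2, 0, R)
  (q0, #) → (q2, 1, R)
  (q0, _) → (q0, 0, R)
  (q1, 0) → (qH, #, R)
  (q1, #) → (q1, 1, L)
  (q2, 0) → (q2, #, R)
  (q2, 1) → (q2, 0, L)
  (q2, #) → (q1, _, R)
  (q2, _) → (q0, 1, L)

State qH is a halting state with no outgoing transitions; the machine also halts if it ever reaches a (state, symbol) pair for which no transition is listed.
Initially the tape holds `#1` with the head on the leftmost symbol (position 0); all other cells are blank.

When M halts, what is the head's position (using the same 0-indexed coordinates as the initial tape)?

state=q0 head=0 tape=__[#]1_   (q0,#)→(q2,1,R)
state=q2 head=1 tape=__1[1]_   (q2,1)→(q2,0,L)
state=q2 head=0 tape=__[1]0_   (q2,1)→(q2,0,L)
state=q2 head=-1 tape=_[_]00_   (q2,_)→(q0,1,L)
state=q0 head=-2 tape=[_]100_   (q0,_)→(q0,0,R)
state=q0 head=-1 tape=0[1]00_   (q0,1)→(q2,0,R)
state=q2 head=0 tape=00[0]0_   (q2,0)→(q2,#,R)
state=q2 head=1 tape=00#[0]_   (q2,0)→(q2,#,R)
state=q2 head=2 tape=00##[_]   (q2,_)→(q0,1,L)
state=q0 head=1 tape=00#[#]1   (q0,#)→(q2,1,R)
state=q2 head=2 tape=00#1[1]   (q2,1)→(q2,0,L)
state=q2 head=1 tape=00#[1]0   (q2,1)→(q2,0,L)
state=q2 head=0 tape=00[#]00   (q2,#)→(q1,_,R)
state=q1 head=1 tape=00_[0]0   (q1,0)→(qH,#,R)
state=qH head=2 tape=00_#[0]
At halt the head is at cell 2.

2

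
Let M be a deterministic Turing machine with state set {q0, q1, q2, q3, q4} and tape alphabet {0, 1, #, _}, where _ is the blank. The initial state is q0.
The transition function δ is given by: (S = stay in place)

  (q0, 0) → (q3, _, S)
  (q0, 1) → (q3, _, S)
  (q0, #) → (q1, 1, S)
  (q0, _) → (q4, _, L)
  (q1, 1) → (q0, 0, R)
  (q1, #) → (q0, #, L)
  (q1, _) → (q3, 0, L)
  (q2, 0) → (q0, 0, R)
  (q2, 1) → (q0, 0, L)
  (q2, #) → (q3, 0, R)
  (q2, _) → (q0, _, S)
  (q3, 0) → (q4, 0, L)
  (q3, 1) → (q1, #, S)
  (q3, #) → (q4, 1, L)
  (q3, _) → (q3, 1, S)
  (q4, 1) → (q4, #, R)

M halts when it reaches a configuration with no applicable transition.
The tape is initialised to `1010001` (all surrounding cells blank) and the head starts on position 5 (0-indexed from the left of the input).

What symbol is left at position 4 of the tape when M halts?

q0 | __10100[0]1   read 0 → write _, move S, go to q3
q3 | __10100[_]1   read _ → write 1, move S, go to q3
q3 | __10100[1]1   read 1 → write #, move S, go to q1
q1 | __10100[#]1   read # → write #, move L, go to q0
q0 | __1010[0]#1   read 0 → write _, move S, go to q3
q3 | __1010[_]#1   read _ → write 1, move S, go to q3
q3 | __1010[1]#1   read 1 → write #, move S, go to q1
q1 | __1010[#]#1   read # → write #, move L, go to q0
q0 | __101[0]##1   read 0 → write _, move S, go to q3
q3 | __101[_]##1   read _ → write 1, move S, go to q3
q3 | __101[1]##1   read 1 → write #, move S, go to q1
q1 | __101[#]##1   read # → write #, move L, go to q0
q0 | __10[1]###1   read 1 → write _, move S, go to q3
q3 | __10[_]###1   read _ → write 1, move S, go to q3
q3 | __10[1]###1   read 1 → write #, move S, go to q1
q1 | __10[#]###1   read # → write #, move L, go to q0
q0 | __1[0]####1   read 0 → write _, move S, go to q3
q3 | __1[_]####1   read _ → write 1, move S, go to q3
q3 | __1[1]####1   read 1 → write #, move S, go to q1
q1 | __1[#]####1   read # → write #, move L, go to q0
q0 | __[1]#####1   read 1 → write _, move S, go to q3
q3 | __[_]#####1   read _ → write 1, move S, go to q3
q3 | __[1]#####1   read 1 → write #, move S, go to q1
q1 | __[#]#####1   read # → write #, move L, go to q0
q0 | _[_]######1   read _ → write _, move L, go to q4
q4 | [_]_######1
Cell 4 holds # when M halts.

#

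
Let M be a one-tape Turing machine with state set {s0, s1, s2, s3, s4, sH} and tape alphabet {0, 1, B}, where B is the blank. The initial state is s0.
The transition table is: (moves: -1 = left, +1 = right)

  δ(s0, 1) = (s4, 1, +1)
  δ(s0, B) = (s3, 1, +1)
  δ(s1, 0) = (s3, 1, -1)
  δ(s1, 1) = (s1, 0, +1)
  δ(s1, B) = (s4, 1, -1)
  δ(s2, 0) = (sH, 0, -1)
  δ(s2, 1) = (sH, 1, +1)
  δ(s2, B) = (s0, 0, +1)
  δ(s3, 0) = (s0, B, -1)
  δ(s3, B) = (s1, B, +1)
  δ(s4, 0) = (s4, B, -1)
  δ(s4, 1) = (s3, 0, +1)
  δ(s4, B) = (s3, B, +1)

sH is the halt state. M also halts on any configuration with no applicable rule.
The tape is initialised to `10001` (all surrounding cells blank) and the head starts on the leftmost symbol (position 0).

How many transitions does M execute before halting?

20

s0 | [1]0001B   read 1 → write 1, move +1, go to s4
s4 | 1[0]001B   read 0 → write B, move -1, go to s4
s4 | [1]B001B   read 1 → write 0, move +1, go to s3
s3 | 0[B]001B   read B → write B, move +1, go to s1
s1 | 0B[0]01B   read 0 → write 1, move -1, go to s3
s3 | 0[B]101B   read B → write B, move +1, go to s1
s1 | 0B[1]01B   read 1 → write 0, move +1, go to s1
s1 | 0B0[0]1B   read 0 → write 1, move -1, go to s3
s3 | 0B[0]11B   read 0 → write B, move -1, go to s0
s0 | 0[B]B11B   read B → write 1, move +1, go to s3
s3 | 01[B]11B   read B → write B, move +1, go to s1
s1 | 01B[1]1B   read 1 → write 0, move +1, go to s1
s1 | 01B0[1]B   read 1 → write 0, move +1, go to s1
s1 | 01B00[B]   read B → write 1, move -1, go to s4
s4 | 01B0[0]1   read 0 → write B, move -1, go to s4
s4 | 01B[0]B1   read 0 → write B, move -1, go to s4
s4 | 01[B]BB1   read B → write B, move +1, go to s3
s3 | 01B[B]B1   read B → write B, move +1, go to s1
s1 | 01BB[B]1   read B → write 1, move -1, go to s4
s4 | 01B[B]11   read B → write B, move +1, go to s3
s3 | 01BB[1]1
M halts after 20 transitions.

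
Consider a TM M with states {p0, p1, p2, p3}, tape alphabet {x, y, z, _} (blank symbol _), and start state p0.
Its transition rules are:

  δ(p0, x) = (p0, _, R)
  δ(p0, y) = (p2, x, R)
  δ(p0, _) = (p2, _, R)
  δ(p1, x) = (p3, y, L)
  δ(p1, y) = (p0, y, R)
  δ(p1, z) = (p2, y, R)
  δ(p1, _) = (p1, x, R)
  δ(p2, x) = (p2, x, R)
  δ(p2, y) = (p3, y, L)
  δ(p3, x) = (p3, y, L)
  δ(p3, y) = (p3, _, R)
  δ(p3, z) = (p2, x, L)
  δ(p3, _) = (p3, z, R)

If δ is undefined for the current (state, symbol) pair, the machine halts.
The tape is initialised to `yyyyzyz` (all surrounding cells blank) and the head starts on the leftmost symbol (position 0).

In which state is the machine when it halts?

p2

p0 | _[y]yyyzyz   read y → write x, move R, go to p2
p2 | _x[y]yyzyz   read y → write y, move L, go to p3
p3 | _[x]yyyzyz   read x → write y, move L, go to p3
p3 | [_]yyyyzyz   read _ → write z, move R, go to p3
p3 | z[y]yyyzyz   read y → write _, move R, go to p3
p3 | z_[y]yyzyz   read y → write _, move R, go to p3
p3 | z__[y]yzyz   read y → write _, move R, go to p3
p3 | z___[y]zyz   read y → write _, move R, go to p3
p3 | z____[z]yz   read z → write x, move L, go to p2
p2 | z___[_]xyz
No transition is defined for (p2, _); M halts in state p2.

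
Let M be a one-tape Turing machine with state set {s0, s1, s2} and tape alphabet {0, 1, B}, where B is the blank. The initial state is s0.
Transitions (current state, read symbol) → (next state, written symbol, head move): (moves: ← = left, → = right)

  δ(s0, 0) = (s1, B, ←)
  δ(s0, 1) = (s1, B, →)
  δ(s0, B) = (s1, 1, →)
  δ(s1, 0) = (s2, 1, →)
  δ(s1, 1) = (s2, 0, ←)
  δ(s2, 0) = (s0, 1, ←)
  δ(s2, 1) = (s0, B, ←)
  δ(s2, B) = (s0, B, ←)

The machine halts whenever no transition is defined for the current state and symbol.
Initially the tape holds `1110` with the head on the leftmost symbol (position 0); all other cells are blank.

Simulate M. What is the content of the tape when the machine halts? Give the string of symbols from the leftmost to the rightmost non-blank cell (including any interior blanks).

s0 | B[1]110   read 1 → write B, move →, go to s1
s1 | BB[1]10   read 1 → write 0, move ←, go to s2
s2 | B[B]010   read B → write B, move ←, go to s0
s0 | [B]B010   read B → write 1, move →, go to s1
s1 | 1[B]010
The non-blank tape span at halt is 1B010.

1B010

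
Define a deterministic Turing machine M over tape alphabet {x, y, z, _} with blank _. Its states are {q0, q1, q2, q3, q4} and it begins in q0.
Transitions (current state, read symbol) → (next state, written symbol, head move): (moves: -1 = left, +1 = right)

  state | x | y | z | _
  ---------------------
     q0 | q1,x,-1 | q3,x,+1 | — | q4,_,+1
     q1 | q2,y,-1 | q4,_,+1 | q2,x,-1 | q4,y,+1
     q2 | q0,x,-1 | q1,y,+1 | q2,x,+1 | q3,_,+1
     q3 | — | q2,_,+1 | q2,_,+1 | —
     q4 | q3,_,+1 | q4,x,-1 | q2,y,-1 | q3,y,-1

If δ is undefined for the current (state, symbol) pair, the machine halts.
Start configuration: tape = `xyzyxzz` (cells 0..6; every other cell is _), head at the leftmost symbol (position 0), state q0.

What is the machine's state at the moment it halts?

state=q0 head=0 tape=_[x]yzyxzz__   (q0,x)→(q1,x,-1)
state=q1 head=-1 tape=[_]xyzyxzz__   (q1,_)→(q4,y,+1)
state=q4 head=0 tape=y[x]yzyxzz__   (q4,x)→(q3,_,+1)
state=q3 head=1 tape=y_[y]zyxzz__   (q3,y)→(q2,_,+1)
state=q2 head=2 tape=y__[z]yxzz__   (q2,z)→(q2,x,+1)
state=q2 head=3 tape=y__x[y]xzz__   (q2,y)→(q1,y,+1)
state=q1 head=4 tape=y__xy[x]zz__   (q1,x)→(q2,y,-1)
state=q2 head=3 tape=y__x[y]yzz__   (q2,y)→(q1,y,+1)
state=q1 head=4 tape=y__xy[y]zz__   (q1,y)→(q4,_,+1)
state=q4 head=5 tape=y__xy_[z]z__   (q4,z)→(q2,y,-1)
state=q2 head=4 tape=y__xy[_]yz__   (q2,_)→(q3,_,+1)
state=q3 head=5 tape=y__xy_[y]z__   (q3,y)→(q2,_,+1)
state=q2 head=6 tape=y__xy__[z]__   (q2,z)→(q2,x,+1)
state=q2 head=7 tape=y__xy__x[_]_   (q2,_)→(q3,_,+1)
state=q3 head=8 tape=y__xy__x_[_]
No transition is defined for (q3, _); M halts in state q3.

q3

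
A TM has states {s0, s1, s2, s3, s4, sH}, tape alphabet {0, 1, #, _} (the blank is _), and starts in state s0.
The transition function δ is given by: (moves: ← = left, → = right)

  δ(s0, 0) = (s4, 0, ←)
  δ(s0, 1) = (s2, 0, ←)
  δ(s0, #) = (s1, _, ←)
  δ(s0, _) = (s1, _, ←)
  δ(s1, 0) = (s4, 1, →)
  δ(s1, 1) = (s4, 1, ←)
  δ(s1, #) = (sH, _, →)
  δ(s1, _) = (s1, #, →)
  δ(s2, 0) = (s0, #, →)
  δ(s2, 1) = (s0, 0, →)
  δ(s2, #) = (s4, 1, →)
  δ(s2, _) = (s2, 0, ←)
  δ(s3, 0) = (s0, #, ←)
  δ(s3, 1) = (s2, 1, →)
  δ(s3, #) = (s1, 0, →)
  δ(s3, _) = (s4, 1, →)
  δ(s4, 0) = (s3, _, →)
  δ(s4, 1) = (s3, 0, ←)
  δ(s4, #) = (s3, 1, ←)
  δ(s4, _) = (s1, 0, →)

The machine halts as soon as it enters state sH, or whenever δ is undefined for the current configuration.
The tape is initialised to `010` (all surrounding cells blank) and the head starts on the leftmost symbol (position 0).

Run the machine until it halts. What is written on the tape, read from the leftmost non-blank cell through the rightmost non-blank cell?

s0 | _[0]10   read 0 → write 0, move ←, go to s4
s4 | [_]010   read _ → write 0, move →, go to s1
s1 | 0[0]10   read 0 → write 1, move →, go to s4
s4 | 01[1]0   read 1 → write 0, move ←, go to s3
s3 | 0[1]00   read 1 → write 1, move →, go to s2
s2 | 01[0]0   read 0 → write #, move →, go to s0
s0 | 01#[0]   read 0 → write 0, move ←, go to s4
s4 | 01[#]0   read # → write 1, move ←, go to s3
s3 | 0[1]10   read 1 → write 1, move →, go to s2
s2 | 01[1]0   read 1 → write 0, move →, go to s0
s0 | 010[0]   read 0 → write 0, move ←, go to s4
s4 | 01[0]0   read 0 → write _, move →, go to s3
s3 | 01_[0]   read 0 → write #, move ←, go to s0
s0 | 01[_]#   read _ → write _, move ←, go to s1
s1 | 0[1]_#   read 1 → write 1, move ←, go to s4
s4 | [0]1_#   read 0 → write _, move →, go to s3
s3 | _[1]_#   read 1 → write 1, move →, go to s2
s2 | _1[_]#   read _ → write 0, move ←, go to s2
s2 | _[1]0#   read 1 → write 0, move →, go to s0
s0 | _0[0]#   read 0 → write 0, move ←, go to s4
s4 | _[0]0#   read 0 → write _, move →, go to s3
s3 | __[0]#   read 0 → write #, move ←, go to s0
s0 | _[_]##   read _ → write _, move ←, go to s1
s1 | [_]_##   read _ → write #, move →, go to s1
s1 | #[_]##   read _ → write #, move →, go to s1
s1 | ##[#]#   read # → write _, move →, go to sH
sH | ##_[#]
The non-blank tape span at halt is ##_#.

##_#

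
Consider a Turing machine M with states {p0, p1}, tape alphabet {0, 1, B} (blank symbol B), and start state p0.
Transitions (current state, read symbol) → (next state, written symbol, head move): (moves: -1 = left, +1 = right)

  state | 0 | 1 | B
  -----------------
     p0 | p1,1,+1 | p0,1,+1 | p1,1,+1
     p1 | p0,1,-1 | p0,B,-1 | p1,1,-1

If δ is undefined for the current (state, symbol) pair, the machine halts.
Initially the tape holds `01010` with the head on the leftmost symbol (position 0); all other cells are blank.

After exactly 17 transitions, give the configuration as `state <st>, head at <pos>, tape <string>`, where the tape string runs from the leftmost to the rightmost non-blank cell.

state p1, head at 5, tape 1111111

p0 | [0]1010BB   read 0 → write 1, move +1, go to p1
p1 | 1[1]010BB   read 1 → write B, move -1, go to p0
p0 | [1]B010BB   read 1 → write 1, move +1, go to p0
p0 | 1[B]010BB   read B → write 1, move +1, go to p1
p1 | 11[0]10BB   read 0 → write 1, move -1, go to p0
p0 | 1[1]110BB   read 1 → write 1, move +1, go to p0
p0 | 11[1]10BB   read 1 → write 1, move +1, go to p0
p0 | 111[1]0BB   read 1 → write 1, move +1, go to p0
p0 | 1111[0]BB   read 0 → write 1, move +1, go to p1
p1 | 11111[B]B   read B → write 1, move -1, go to p1
p1 | 1111[1]1B   read 1 → write B, move -1, go to p0
p0 | 111[1]B1B   read 1 → write 1, move +1, go to p0
p0 | 1111[B]1B   read B → write 1, move +1, go to p1
p1 | 11111[1]B   read 1 → write B, move -1, go to p0
p0 | 1111[1]BB   read 1 → write 1, move +1, go to p0
p0 | 11111[B]B   read B → write 1, move +1, go to p1
p1 | 111111[B]   read B → write 1, move -1, go to p1
p1 | 11111[1]1
After 17 steps: state p1, head at 5, tape 1111111.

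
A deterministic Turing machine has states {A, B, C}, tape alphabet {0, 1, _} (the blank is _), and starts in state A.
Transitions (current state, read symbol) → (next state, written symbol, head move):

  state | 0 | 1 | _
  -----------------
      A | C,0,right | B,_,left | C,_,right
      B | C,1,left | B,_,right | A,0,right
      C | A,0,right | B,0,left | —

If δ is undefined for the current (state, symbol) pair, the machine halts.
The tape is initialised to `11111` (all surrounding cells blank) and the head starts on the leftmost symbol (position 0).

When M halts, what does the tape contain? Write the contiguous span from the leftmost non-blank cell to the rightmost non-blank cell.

1__011

state=A head=0 tape=__[1]1111   (A,1)→(B,_,left)
state=B head=-1 tape=_[_]_1111   (B,_)→(A,0,right)
state=A head=0 tape=_0[_]1111   (A,_)→(C,_,right)
state=C head=1 tape=_0_[1]111   (C,1)→(B,0,left)
state=B head=0 tape=_0[_]0111   (B,_)→(A,0,right)
state=A head=1 tape=_00[0]111   (A,0)→(C,0,right)
state=C head=2 tape=_000[1]11   (C,1)→(B,0,left)
state=B head=1 tape=_00[0]011   (B,0)→(C,1,left)
state=C head=0 tape=_0[0]1011   (C,0)→(A,0,right)
state=A head=1 tape=_00[1]011   (A,1)→(B,_,left)
state=B head=0 tape=_0[0]_011   (B,0)→(C,1,left)
state=C head=-1 tape=_[0]1_011   (C,0)→(A,0,right)
state=A head=0 tape=_0[1]_011   (A,1)→(B,_,left)
state=B head=-1 tape=_[0]__011   (B,0)→(C,1,left)
state=C head=-2 tape=[_]1__011
The non-blank tape span at halt is 1__011.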